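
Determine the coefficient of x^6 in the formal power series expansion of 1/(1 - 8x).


The geometric series identity gives 1/(1 - c x) = sum_{k>=0} c^k x^k, so the coefficient of x^k is c^k.
Here c = 8 and k = 6.
Computing: 8^6 = 262144

262144


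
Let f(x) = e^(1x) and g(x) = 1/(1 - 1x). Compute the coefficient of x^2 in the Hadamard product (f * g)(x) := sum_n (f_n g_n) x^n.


Expanding: f_k = 1^k/k! (from e^(1x)) and g_k = 1^k (from 1/(1 - 1x)). So the Hadamard coefficient (f * g)_k = 1^k 1^k / k! = (1)^k / k!.
For k = 2: 1^2/2! = 1/2 = 1/2.

1/2


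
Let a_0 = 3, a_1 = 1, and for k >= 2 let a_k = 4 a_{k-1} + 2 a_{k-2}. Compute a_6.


Iterating the recurrence forward:
a_0 = 3
a_1 = 1
a_2 = 4*1 + 2*3 = 10
a_3 = 4*10 + 2*1 = 42
a_4 = 4*42 + 2*10 = 188
a_5 = 4*188 + 2*42 = 836
a_6 = 4*836 + 2*188 = 3720
So a_6 = 3720.

3720


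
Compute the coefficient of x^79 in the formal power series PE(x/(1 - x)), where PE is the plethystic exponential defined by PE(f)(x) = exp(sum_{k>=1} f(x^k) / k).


For f(x) = x/(1 - x) we have
sum_{k>=1} f(x^k) / k = sum_{k>=1} (1/k) * x^k / (1 - x^k) = sum_{k, m >= 1} x^(k m) / k,
which after exponentiating simplifies to
PE(x/(1 - x)) = prod_{k>=1} 1 / (1 - x^k).
This is the generating function for the partition function p(n), so the coefficient of x^79 is p(79).
Computing p(79) by dynamic programming over parts 1, 2, ..., 79: p(79) = 13848650.

13848650


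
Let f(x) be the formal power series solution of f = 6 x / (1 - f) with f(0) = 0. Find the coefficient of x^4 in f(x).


Apply Lagrange inversion: f = 6 x * phi(f) with phi(t) = 1/(1 - t), so
[x^n] f = 6^n * (1/n) [t^(n-1)] phi(t)^n = 6^n * (1/n) [t^(n-1)] (1 - t)^(-n) = 6^n * (1/n) C(2n - 2, n - 1) = 6^n * C_{n-1}.
For n = 4: C_3 = C(6, 3) / 4 = 20/4 = 5.
With the 6^4 = 1296 factor, the coefficient is 1296 * 5 = 6480.

6480


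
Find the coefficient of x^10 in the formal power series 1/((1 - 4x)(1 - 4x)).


By partial fractions or Cauchy convolution:
The coefficient equals sum_{k=0}^{10} 4^k * 4^(10-k).
= 11534336

11534336


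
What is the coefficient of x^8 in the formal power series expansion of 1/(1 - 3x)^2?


The general identity 1/(1 - c x)^r = sum_{k>=0} c^k C(k + r - 1, r - 1) x^k follows by substituting y = c x into 1/(1 - y)^r = sum_{k>=0} C(k + r - 1, r - 1) y^k.
For c = 3, r = 2, k = 8:
3^8 * C(9, 1) = 6561 * 9 = 59049.

59049


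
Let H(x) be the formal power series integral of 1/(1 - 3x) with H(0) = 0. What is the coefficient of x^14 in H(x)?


1/(1 - 3x) = sum_{k>=0} 3^k x^k. Integrating termwise with H(0) = 0:
H(x) = sum_{k>=0} 3^k x^(k+1) / (k+1) = sum_{m>=1} 3^(m-1) x^m / m.
For m = 14: 3^13/14 = 1594323/14 = 1594323/14.

1594323/14


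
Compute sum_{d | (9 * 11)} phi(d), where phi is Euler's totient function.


First, 9 * 11 = 99. One classical identity is sum_{d | n} phi(d) = n (each k in [1, n] has a unique gcd with n, and among the k's with gcd(k, n) = n/d there are phi(d) of them). So the sum equals 99. We also verify directly:
Divisors of 99: 1, 3, 9, 11, 33, 99.
phi values: 1, 2, 6, 10, 20, 60.
Sum = 99.

99


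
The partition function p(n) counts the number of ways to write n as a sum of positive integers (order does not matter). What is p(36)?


Using the generating function prod_{k>=1} 1/(1-x^k), we compute p(36).
By dynamic programming over parts 1 through 36:
p(36) = 17977

17977


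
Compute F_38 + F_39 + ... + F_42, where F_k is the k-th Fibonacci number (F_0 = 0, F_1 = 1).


Use the identity sum_{k=0}^{N} F_k = F_{N+2} - 1 (which follows from F_{k+2} - F_{k+1} = F_k). Then
sum_{k=38}^{42} F_k = (F_{44} - 1) - (F_{39} - 1) = F_{44} - F_{39}.
Computing: F_{44} = 701408733, F_{39} = 63245986, so
Sum = 701408733 - 63245986 = 638162747.

638162747


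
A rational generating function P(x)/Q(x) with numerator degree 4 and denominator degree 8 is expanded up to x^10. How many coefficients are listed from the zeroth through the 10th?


Expanding up to x^10 gives the coefficients for x^0, x^1, ..., x^10.
That is 10 + 1 = 11 coefficients in total.

11


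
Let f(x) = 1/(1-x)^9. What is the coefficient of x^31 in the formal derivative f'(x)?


Differentiate: d/dx [ 1/(1-x)^r ] = r / (1-x)^(r+1).
Here r = 9, so f'(x) = 9 / (1-x)^10.
The expansion of 1/(1-x)^(r+1) has coefficient of x^n equal to C(n+r, r).
So the coefficient of x^31 in f'(x) is
9 * C(40, 9) = 9 * 273438880 = 2460949920

2460949920


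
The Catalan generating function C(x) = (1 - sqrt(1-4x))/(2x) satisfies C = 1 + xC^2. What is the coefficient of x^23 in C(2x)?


Substituting x -> 2x scales the n-th coefficient by 2^n, so [x^23] C(2x) = 2^23 * C_23.
C_23 = C(2*23, 23)/(24) = 8233430727600/24 = 343059613650.
So 2^23 * 343059613650 = 8388608 * 343059613650 = 2877792619541299200.

2877792619541299200


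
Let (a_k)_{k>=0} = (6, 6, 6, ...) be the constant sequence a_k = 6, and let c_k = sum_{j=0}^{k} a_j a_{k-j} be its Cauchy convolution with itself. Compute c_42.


Since a_j = 6 for all j >= 0, the convolution sum becomes
c_k = sum_{j=0}^{k} 6 * 6 = 36 * (k + 1).
Equivalently, the generating function of (a_k) is 6/(1 - x) and its square is 36/(1 - x)^2 = sum_{k>=0} 36(k + 1) x^k.
For k = 42: 36 * 43 = 1548.

1548


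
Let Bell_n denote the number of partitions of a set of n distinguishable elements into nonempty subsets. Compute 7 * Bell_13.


Bell_13 can be computed from the Bell triangle or from Dobinski's identity Bell_n = (1/e) * sum_{k>=0} k^n / k!.
Computing Bell_13 = 27644437.
Then 7 * 27644437 = 193511059.

193511059


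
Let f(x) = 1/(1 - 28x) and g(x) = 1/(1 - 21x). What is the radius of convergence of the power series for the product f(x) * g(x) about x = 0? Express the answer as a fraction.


The radius of 1/(1 - 28x) is 1/28 (nearest singularity at x = 1/28), and the radius of 1/(1 - 21x) is 1/21.
The product f(x)*g(x) = 1/((1 - 28x)(1 - 21x)) has singularities at both 1/28 and 1/21, so its radius of convergence is the distance to the nearest one:
min(1/28, 1/21) = 1/28.

1/28


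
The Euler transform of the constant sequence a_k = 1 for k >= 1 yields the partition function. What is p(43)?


The Euler transform converts the sequence a_k = 1 into the number of integer partitions.
Using the recurrence or dynamic programming:
p(43) = 63261

63261


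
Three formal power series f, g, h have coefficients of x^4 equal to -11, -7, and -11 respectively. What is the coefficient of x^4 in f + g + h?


Series addition is componentwise:
-11 + -7 + -11
= -29

-29


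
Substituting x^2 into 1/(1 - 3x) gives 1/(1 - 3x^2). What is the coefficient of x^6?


The coefficient of x^(2m) in 1/(1 - 3x^2) is 3^m.
With n = 6 = 2*3, the coefficient is 3^3 = 27.

27


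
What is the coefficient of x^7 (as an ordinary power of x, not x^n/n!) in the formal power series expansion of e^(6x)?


The exponential series is e^y = sum_{k>=0} y^k / k!. Substituting y = 6x gives
e^(6x) = sum_{k>=0} 6^k x^k / k!.
So the coefficient of x^n is a^n/n! with a = 6, n = 7:
6^7 / 7! = 279936/5040 = 1944/35

1944/35


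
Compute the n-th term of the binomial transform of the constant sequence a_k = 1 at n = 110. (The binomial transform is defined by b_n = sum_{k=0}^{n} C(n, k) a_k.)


With a_k = 1 for all k, b_n = sum_{k=0}^{n} C(n, k) = 2^n by the binomial theorem.
For n = 110: 2^110 = 1298074214633706907132624082305024.

1298074214633706907132624082305024


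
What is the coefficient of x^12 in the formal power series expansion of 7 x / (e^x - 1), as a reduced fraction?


The exponential generating function for Bernoulli numbers is
x / (e^x - 1) = sum_{k>=0} B_k x^k / k!.
So the coefficient of x^12 in 7 x / (e^x - 1) is 7 B_12 / 12!.
Computing: B_12 = -691/2730, 12! = 479001600, giving
7 * -691/2730 / 479001600 = -691/186810624000.

-691/186810624000


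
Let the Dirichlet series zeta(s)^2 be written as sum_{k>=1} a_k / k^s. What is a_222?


The Dirichlet convolution of the constant function 1 with itself gives (1 * 1)(k) = sum_{d | k} 1 = d(k), the number of positive divisors of k.
Since zeta(s) = sum_{k>=1} 1/k^s, we have zeta(s)^2 = sum_{k>=1} d(k)/k^s, so a_k = d(k).
For k = 222: the divisors are 1, 2, 3, 6, 37, 74, 111, 222.
Count = 8.

8


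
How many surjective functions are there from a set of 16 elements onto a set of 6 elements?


By inclusion-exclusion on which target elements are missed, the number of surjections from an n-set onto a k-set is
surj(n, k) = sum_{j=0}^{k} (-1)^j C(k, j) (k - j)^n.
Equivalently surj(n, k) = k! * S(n, k), where S(n, k) is the Stirling number of the second kind.
For n = 16, k = 6:
S(16, 6) = 2734926558, so
surj = 6! * 2734926558 = 720 * 2734926558 = 1969147121760.

1969147121760


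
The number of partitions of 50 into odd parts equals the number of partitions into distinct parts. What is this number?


Computing partitions of 50 into odd parts (1, 3, 5, ...):
Using the generating function prod_{k>=0} 1/(1-x^(2k+1)),
the count is 3658

3658


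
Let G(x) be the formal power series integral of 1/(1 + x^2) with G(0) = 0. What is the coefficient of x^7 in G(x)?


1/(1 + x^2) = sum_{j>=0} (-1)^j x^(2j). Integrating termwise with G(0) = 0:
G(x) = sum_{j>=0} (-1)^j x^(2j+1) / (2j+1) = arctan(x).
Only odd powers are nonzero. For x^7 write 7 = 2*3 + 1, giving
(-1)^3 / 7 = -1/7 = -1/7.

-1/7


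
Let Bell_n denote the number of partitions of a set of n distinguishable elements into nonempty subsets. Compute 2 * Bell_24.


Bell_24 can be computed from the Bell triangle or from Dobinski's identity Bell_n = (1/e) * sum_{k>=0} k^n / k!.
Computing Bell_24 = 445958869294805289.
Then 2 * 445958869294805289 = 891917738589610578.

891917738589610578


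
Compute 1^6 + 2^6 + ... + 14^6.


This power sum has a closed form given by Faulhaber's formula
sum_{k=1}^{m} k^p = (1 / (p + 1)) * sum_{j=0}^{p} C(p + 1, j) B_j m^(p + 1 - j),
but for small m direct computation is fastest:
1 + 64 + 729 + 4096 + 15625 + 46656 + 117649 + 262144 + 531441 + 1000000 + 1771561 + 2985984 + 4826809 + 7529536 = 19092295.

19092295


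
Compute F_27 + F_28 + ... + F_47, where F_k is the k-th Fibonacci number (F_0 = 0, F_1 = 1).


Use the identity sum_{k=0}^{N} F_k = F_{N+2} - 1 (which follows from F_{k+2} - F_{k+1} = F_k). Then
sum_{k=27}^{47} F_k = (F_{49} - 1) - (F_{28} - 1) = F_{49} - F_{28}.
Computing: F_{49} = 7778742049, F_{28} = 317811, so
Sum = 7778742049 - 317811 = 7778424238.

7778424238


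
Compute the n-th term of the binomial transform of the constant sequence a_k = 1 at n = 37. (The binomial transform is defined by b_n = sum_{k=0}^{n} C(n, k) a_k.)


With a_k = 1 for all k, b_n = sum_{k=0}^{n} C(n, k) = 2^n by the binomial theorem.
For n = 37: 2^37 = 137438953472.

137438953472


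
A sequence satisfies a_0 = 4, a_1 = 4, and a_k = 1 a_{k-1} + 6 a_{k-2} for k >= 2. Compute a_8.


The characteristic equation is t^2 - 1 t - 6 = 0, with roots r_1 = 3 and r_2 = -2 (so c_1 = r_1 + r_2, c_2 = -r_1 r_2 as required).
One can use the closed form a_n = A r_1^n + B r_2^n, but direct iteration is more reliable:
a_0 = 4, a_1 = 4, a_2 = 28, a_3 = 52, a_4 = 220, a_5 = 532, a_6 = 1852, a_7 = 5044, a_8 = 16156.
So a_8 = 16156.

16156


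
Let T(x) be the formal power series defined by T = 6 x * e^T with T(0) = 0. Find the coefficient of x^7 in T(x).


Apply the Lagrange inversion formula: if T = 6 x * phi(T) with phi(t) = e^t, then
[x^n] T = 6^n * (1/n) [t^(n-1)] phi(t)^n = 6^n * (1/n) [t^(n-1)] e^(n t) = 6^n * (1/n) * n^(n-1) / (n-1)! = 6^n * n^(n-1) / n!.
When c = 1 this is the Cayley count of rooted labeled trees on n vertices, divided by n!.
For n = 7: 6^7 * 7^6 / 7! = 279936 * 117649/5040 = 32672808/5.

32672808/5


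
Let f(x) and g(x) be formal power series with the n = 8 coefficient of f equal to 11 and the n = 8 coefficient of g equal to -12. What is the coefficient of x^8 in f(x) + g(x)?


Addition of formal power series is termwise.
The coefficient of x^8 in f + g = 11 + -12
= -1

-1


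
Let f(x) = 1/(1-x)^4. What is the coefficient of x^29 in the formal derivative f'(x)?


Differentiate: d/dx [ 1/(1-x)^r ] = r / (1-x)^(r+1).
Here r = 4, so f'(x) = 4 / (1-x)^5.
The expansion of 1/(1-x)^(r+1) has coefficient of x^n equal to C(n+r, r).
So the coefficient of x^29 in f'(x) is
4 * C(33, 4) = 4 * 40920 = 163680

163680


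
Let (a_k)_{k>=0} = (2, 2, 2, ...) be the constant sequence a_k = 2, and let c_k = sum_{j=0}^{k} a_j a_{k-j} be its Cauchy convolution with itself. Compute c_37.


Since a_j = 2 for all j >= 0, the convolution sum becomes
c_k = sum_{j=0}^{k} 2 * 2 = 4 * (k + 1).
Equivalently, the generating function of (a_k) is 2/(1 - x) and its square is 4/(1 - x)^2 = sum_{k>=0} 4(k + 1) x^k.
For k = 37: 4 * 38 = 152.

152


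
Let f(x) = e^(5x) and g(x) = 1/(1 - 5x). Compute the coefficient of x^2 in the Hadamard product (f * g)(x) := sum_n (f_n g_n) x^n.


Expanding: f_k = 5^k/k! (from e^(5x)) and g_k = 5^k (from 1/(1 - 5x)). So the Hadamard coefficient (f * g)_k = 5^k 5^k / k! = (25)^k / k!.
For k = 2: 25^2/2! = 625/2 = 625/2.

625/2


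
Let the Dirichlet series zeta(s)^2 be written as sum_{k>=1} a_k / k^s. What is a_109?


The Dirichlet convolution of the constant function 1 with itself gives (1 * 1)(k) = sum_{d | k} 1 = d(k), the number of positive divisors of k.
Since zeta(s) = sum_{k>=1} 1/k^s, we have zeta(s)^2 = sum_{k>=1} d(k)/k^s, so a_k = d(k).
For k = 109: the divisors are 1, 109.
Count = 2.

2


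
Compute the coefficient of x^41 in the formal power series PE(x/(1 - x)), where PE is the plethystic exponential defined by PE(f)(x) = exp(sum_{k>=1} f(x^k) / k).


For f(x) = x/(1 - x) we have
sum_{k>=1} f(x^k) / k = sum_{k>=1} (1/k) * x^k / (1 - x^k) = sum_{k, m >= 1} x^(k m) / k,
which after exponentiating simplifies to
PE(x/(1 - x)) = prod_{k>=1} 1 / (1 - x^k).
This is the generating function for the partition function p(n), so the coefficient of x^41 is p(41).
Computing p(41) by dynamic programming over parts 1, 2, ..., 41: p(41) = 44583.

44583


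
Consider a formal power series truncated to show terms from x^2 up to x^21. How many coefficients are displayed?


From x^2 to x^21 inclusive, the count is 21 - 2 + 1 = 20.

20


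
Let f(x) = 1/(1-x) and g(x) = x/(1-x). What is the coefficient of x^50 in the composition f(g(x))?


First simplify the composition: f(g(x)) = 1/(1 - x/(1-x)) = (1-x)/((1-x) - x) = (1-x)/(1-2x).
Now extract the coefficient. Write (1-x)/(1-2x) = 1/(1-2x) - x/(1-2x).
The coefficient of x^n in 1/(1-2x) is 2^n, and in x/(1-2x) is 2^(n-1) (for n >= 1).
So the coefficient of x^50 is 2^50 - 2^49 = 1125899906842624 - 562949953421312 = 562949953421312.

562949953421312


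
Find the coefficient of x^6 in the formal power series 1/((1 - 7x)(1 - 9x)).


By partial fractions or Cauchy convolution:
The coefficient equals sum_{k=0}^{6} 7^k * 9^(6-k).
= 1979713

1979713


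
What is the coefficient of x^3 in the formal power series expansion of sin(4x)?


The Maclaurin series is sin(t) = sum_{k>=0} (-1)^k t^(2k+1) / (2k+1)!, so substituting t = 4x, only odd powers of x are nonzero, with coefficient of x^(2k+1) equal to (-1)^k 4^(2k+1) / (2k+1)!.
Write 3 = 2*1 + 1, giving the coefficient (-1)^1 * 4^3 / 3! = -64/6 = -32/3.

-32/3


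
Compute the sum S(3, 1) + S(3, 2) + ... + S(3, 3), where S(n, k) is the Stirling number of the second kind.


By definition, S(n, k) counts partitions of an n-set into exactly k nonempty blocks.
Computing row n = 3 for k = 1..3:
S(3, k): 1, 3, 1
Sum = 5. (This equals Bell_3 since the sum runs over all k.)

5


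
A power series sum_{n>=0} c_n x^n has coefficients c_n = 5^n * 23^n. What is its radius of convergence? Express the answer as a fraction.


By the root test (Cauchy-Hadamard), the radius is R = 1 / limsup_n |c_n|^(1/n).
Here |c_n|^(1/n) = (5^n * 23^n)^(1/n) = 5 * 23 = 115 for all n.
So R = 1/115 = 1/115.

1/115


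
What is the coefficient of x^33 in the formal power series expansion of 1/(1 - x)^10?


The negative binomial / multiset identity is
1/(1 - x)^r = sum_{k>=0} C(k + r - 1, r - 1) x^k.
Here r = 10 and k = 33, so the coefficient is
C(33 + 9, 9) = C(42, 9)
= 445891810

445891810


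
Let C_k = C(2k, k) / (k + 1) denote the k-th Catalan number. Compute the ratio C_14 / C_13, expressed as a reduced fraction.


Using C_k = (2k)! / (k! (k+1)!), the ratio C_{k+1}/C_k simplifies to
C_{k+1}/C_k = [(2k+2)! / ((k+1)! (k+2)!)] * [k! (k+1)! / (2k)!]
 = (2k+2)(2k+1) / ((k+1)(k+2)) = 2(2k+1) / (k+2).
For k = 13: 2(2*13 + 1) / (13 + 2) = 54/15 = 18/5.

18/5


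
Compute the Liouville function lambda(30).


The Liouville function is lambda(k) = (-1)^Omega(k), where Omega(k) counts the prime factors of k with multiplicity.
Factoring: 30 = 2 * 3 * 5, so Omega(30) = 3.
lambda(30) = (-1)^3 = -1.

-1


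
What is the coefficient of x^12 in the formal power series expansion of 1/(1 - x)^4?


The expansion 1/(1 - x)^r = sum_{k>=0} C(k + r - 1, r - 1) x^k follows from the multiset / negative-binomial theorem (or from repeated differentiation of the geometric series).
For r = 4 and k = 12:
C(15, 3) = 1307674368000 / (6 * 479001600) = 455.

455


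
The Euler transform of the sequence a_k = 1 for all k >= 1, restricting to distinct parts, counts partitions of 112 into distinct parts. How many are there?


Partitions of 112 into distinct parts can be computed via generating function.
Product (1+x)(1+x^2)(1+x^3)...
The coefficient of x^112 = 1177438

1177438


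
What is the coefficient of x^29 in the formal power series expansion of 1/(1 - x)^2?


The negative binomial / multiset identity is
1/(1 - x)^r = sum_{k>=0} C(k + r - 1, r - 1) x^k.
Here r = 2 and k = 29, so the coefficient is
C(29 + 1, 1) = C(30, 1)
= 30

30


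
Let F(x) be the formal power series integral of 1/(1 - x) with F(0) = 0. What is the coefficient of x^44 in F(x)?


1/(1 - x) = sum_{k>=0} x^k. Integrating termwise and using F(0) = 0 gives
F(x) = sum_{k>=0} x^(k+1) / (k+1) = sum_{m>=1} x^m / m = -ln(1 - x).
So the coefficient of x^44 is 1/44 = 1/44.

1/44


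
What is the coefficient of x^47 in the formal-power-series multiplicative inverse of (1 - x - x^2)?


Let the inverse be f(x) = sum_{k>=0} a_k x^k. From f(x) * (1 - x - x^2) = 1 and matching coefficients:
 x^0: a_0 = 1.
 x^1: a_1 - a_0 = 0, so a_1 = 1.
 x^k (k >= 2): a_k - a_{k-1} - a_{k-2} = 0, i.e. a_k = a_{k-1} + a_{k-2}.
This is the Fibonacci-type recurrence shifted so that a_0 = a_1 = 1.
Iterating: a_0=1, a_1=1, a_2=2, a_3=3, a_4=5, a_5=8, a_6=13, a_7=21, a_8=34, a_9=55, ...
a_47 = 4807526976.

4807526976


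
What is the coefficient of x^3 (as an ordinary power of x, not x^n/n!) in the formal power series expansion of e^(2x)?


The exponential series is e^y = sum_{k>=0} y^k / k!. Substituting y = 2x gives
e^(2x) = sum_{k>=0} 2^k x^k / k!.
So the coefficient of x^n is a^n/n! with a = 2, n = 3:
2^3 / 3! = 8/6 = 4/3

4/3


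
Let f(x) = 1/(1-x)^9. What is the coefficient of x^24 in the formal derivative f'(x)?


Differentiate: d/dx [ 1/(1-x)^r ] = r / (1-x)^(r+1).
Here r = 9, so f'(x) = 9 / (1-x)^10.
The expansion of 1/(1-x)^(r+1) has coefficient of x^n equal to C(n+r, r).
So the coefficient of x^24 in f'(x) is
9 * C(33, 9) = 9 * 38567100 = 347103900

347103900


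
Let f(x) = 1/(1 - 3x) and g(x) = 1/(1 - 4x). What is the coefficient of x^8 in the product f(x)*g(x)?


The coefficient of x^n in f*g is the Cauchy product: sum_{k=0}^{n} a^k * b^(n-k).
With a=3, b=4, n=8:
sum_{k=0}^{8} 3^k * 4^(8-k)
= 242461

242461


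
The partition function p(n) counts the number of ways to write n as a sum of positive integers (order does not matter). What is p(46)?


Using the generating function prod_{k>=1} 1/(1-x^k), we compute p(46).
By dynamic programming over parts 1 through 46:
p(46) = 105558

105558


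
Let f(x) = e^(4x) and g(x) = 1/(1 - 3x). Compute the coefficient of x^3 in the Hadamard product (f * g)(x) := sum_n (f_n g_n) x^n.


Expanding: f_k = 4^k/k! (from e^(4x)) and g_k = 3^k (from 1/(1 - 3x)). So the Hadamard coefficient (f * g)_k = 4^k 3^k / k! = (12)^k / k!.
For k = 3: 12^3/3! = 1728/6 = 288.

288


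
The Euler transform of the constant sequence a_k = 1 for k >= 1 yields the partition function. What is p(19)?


The Euler transform converts the sequence a_k = 1 into the number of integer partitions.
Using the recurrence or dynamic programming:
p(19) = 490

490


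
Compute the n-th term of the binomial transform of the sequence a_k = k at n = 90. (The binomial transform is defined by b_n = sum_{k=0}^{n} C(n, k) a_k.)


With a_k = k, b_n = sum_{k=0}^{n} C(n, k) k. Using k * C(n, k) = n * C(n-1, k-1) gives b_n = n * sum_{k>=1} C(n-1, k-1) = n * 2^(n-1).
For n = 90: 90 * 2^89 = 90 * 618970019642690137449562112 = 55707301767842112370460590080.

55707301767842112370460590080


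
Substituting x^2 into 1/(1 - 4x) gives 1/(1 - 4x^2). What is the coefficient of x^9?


Since 1/(1 - 4x^2) only has even powers of x,
the coefficient of x^9 (odd) is 0.

0


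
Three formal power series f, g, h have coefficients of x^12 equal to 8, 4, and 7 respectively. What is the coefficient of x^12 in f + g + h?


Series addition is componentwise:
8 + 4 + 7
= 19

19


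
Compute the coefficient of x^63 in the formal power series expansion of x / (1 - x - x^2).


Let f(x) = sum_{k>=0} a_k x^k. Multiplying f(x) * (1 - x - x^2) = x and matching coefficients gives a_0 = 0, a_1 = 1, and a_k = a_{k-1} + a_{k-2} for k >= 2. These are the Fibonacci numbers F_k.
Iterating from F_0 = 0, F_1 = 1:
F_0=0, F_1=1, F_2=1, F_3=2, F_4=3, F_5=5, F_6=8, F_7=13, F_8=21, F_9=34, ...
F_63 = 6557470319842.

6557470319842


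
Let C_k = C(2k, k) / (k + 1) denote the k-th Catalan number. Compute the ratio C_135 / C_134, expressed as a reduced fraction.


Using C_k = (2k)! / (k! (k+1)!), the ratio C_{k+1}/C_k simplifies to
C_{k+1}/C_k = [(2k+2)! / ((k+1)! (k+2)!)] * [k! (k+1)! / (2k)!]
 = (2k+2)(2k+1) / ((k+1)(k+2)) = 2(2k+1) / (k+2).
For k = 134: 2(2*134 + 1) / (134 + 2) = 538/136 = 269/68.

269/68


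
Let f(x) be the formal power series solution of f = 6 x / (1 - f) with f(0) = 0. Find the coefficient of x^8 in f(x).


Apply Lagrange inversion: f = 6 x * phi(f) with phi(t) = 1/(1 - t), so
[x^n] f = 6^n * (1/n) [t^(n-1)] phi(t)^n = 6^n * (1/n) [t^(n-1)] (1 - t)^(-n) = 6^n * (1/n) C(2n - 2, n - 1) = 6^n * C_{n-1}.
For n = 8: C_7 = C(14, 7) / 8 = 3432/8 = 429.
With the 6^8 = 1679616 factor, the coefficient is 1679616 * 429 = 720555264.

720555264


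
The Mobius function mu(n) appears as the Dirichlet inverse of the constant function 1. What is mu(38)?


38 = 2 * 19 (all distinct primes).
mu(38) = (-1)^2 = 1

1


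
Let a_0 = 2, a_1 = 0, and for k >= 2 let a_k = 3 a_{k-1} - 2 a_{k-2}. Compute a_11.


Iterating the recurrence forward:
a_0 = 2
a_1 = 0
a_2 = 3*0 - 2*2 = -4
a_3 = 3*-4 - 2*0 = -12
a_4 = 3*-12 - 2*-4 = -28
a_5 = 3*-28 - 2*-12 = -60
a_6 = 3*-60 - 2*-28 = -124
a_7 = 3*-124 - 2*-60 = -252
a_8 = 3*-252 - 2*-124 = -508
a_9 = 3*-508 - 2*-252 = -1020
a_10 = 3*-1020 - 2*-508 = -2044
a_11 = 3*-2044 - 2*-1020 = -4092
So a_11 = -4092.

-4092


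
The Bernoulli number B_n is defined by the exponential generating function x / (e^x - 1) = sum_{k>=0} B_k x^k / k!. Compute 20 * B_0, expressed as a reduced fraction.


Bernoulli numbers can also be computed recursively via B_0 = 1 and sum_{j=0}^{m} C(m+1, j) B_j = 0 for m >= 1. Odd-index Bernoulli numbers vanish for k >= 3.
Computing B_0 = 1, so 20 * B_0 = 20 * 1 = 20.

20


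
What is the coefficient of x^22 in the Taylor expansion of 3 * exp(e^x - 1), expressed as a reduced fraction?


exp(e^x - 1) = sum_{k>=0} Bell_k x^k / k!, where Bell_k is the k-th Bell number.
So the coefficient of x^22 is 3 * Bell_22 / 22!.
Computing: Bell_22 = 4506715738447323 and 22! = 1124000727777607680000, giving
3 * 4506715738447323/1124000727777607680000 = 88366975263673/7346409985474560000.

88366975263673/7346409985474560000


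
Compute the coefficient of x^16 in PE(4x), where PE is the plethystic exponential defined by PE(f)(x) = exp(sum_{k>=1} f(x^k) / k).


With f(x) = 4x, the exponent is sum_{k>=1} 4 x^k / k = 4 * (-ln(1 - x)). Exponentiating:
PE(4x) = exp(-4 ln(1 - x)) = 1/(1 - x)^4.
By the negative binomial expansion, [x^n] 1/(1 - x)^4 = C(n + 3, 3).
For n = 16: C(19, 3) = 969.

969


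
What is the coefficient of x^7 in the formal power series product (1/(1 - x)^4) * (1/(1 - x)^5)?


Combine the factors: (1/(1 - x)^4) * (1/(1 - x)^5) = 1/(1 - x)^9.
Then use 1/(1 - x)^r = sum_{k>=0} C(k + r - 1, r - 1) x^k with r = 9 and k = 7:
C(15, 8) = 6435.

6435


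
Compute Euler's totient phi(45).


phi(n) counts integers in [1, n] coprime to n. Using the multiplicative formula phi(n) = n * prod_{p | n} (1 - 1/p):
45 = 3^2 * 5, so
phi(45) = 45 * (1 - 1/3) * (1 - 1/5) = 24.

24


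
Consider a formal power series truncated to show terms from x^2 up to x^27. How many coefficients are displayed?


From x^2 to x^27 inclusive, the count is 27 - 2 + 1 = 26.

26


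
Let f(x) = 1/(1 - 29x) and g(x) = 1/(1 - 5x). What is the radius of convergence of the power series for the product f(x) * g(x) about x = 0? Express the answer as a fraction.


The radius of 1/(1 - 29x) is 1/29 (nearest singularity at x = 1/29), and the radius of 1/(1 - 5x) is 1/5.
The product f(x)*g(x) = 1/((1 - 29x)(1 - 5x)) has singularities at both 1/29 and 1/5, so its radius of convergence is the distance to the nearest one:
min(1/29, 1/5) = 1/29.

1/29


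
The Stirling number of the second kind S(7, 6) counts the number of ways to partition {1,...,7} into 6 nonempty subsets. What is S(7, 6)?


Using the explicit formula S(n,k) = (1/k!) sum_{j=0}^{k} (-1)^(k-j) C(k,j) j^n:
S(7, 6) = 21
Equivalently, S(n,k) is n! times the coefficient of x^n in the EGF (e^x - 1)^k / k!.

21


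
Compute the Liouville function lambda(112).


The Liouville function is lambda(k) = (-1)^Omega(k), where Omega(k) counts the prime factors of k with multiplicity.
Factoring: 112 = 2 * 2 * 2 * 2 * 7, so Omega(112) = 5.
lambda(112) = (-1)^5 = -1.

-1


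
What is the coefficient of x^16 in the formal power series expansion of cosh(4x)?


The Maclaurin series is cosh(t) = sum_{m>=0} t^(2m) / (2m)!, so substituting t = 4x, only even powers of x are nonzero, with coefficient of x^(2m) equal to 4^(2m) / (2m)!.
For x^16 the coefficient is 4^16/16! = 4294967296/20922789888000 = 131072/638512875.

131072/638512875


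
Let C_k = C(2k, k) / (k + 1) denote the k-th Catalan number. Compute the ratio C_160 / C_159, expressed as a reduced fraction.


Using C_k = (2k)! / (k! (k+1)!), the ratio C_{k+1}/C_k simplifies to
C_{k+1}/C_k = [(2k+2)! / ((k+1)! (k+2)!)] * [k! (k+1)! / (2k)!]
 = (2k+2)(2k+1) / ((k+1)(k+2)) = 2(2k+1) / (k+2).
For k = 159: 2(2*159 + 1) / (159 + 2) = 638/161 = 638/161.

638/161


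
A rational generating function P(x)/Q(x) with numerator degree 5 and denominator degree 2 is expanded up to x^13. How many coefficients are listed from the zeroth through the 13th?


Expanding up to x^13 gives the coefficients for x^0, x^1, ..., x^13.
That is 13 + 1 = 14 coefficients in total.

14


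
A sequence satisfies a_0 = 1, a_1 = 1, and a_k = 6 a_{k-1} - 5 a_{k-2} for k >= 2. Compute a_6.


The characteristic equation is t^2 - 6 t + 5 = 0, with roots r_1 = 5 and r_2 = 1 (so c_1 = r_1 + r_2, c_2 = -r_1 r_2 as required).
One can use the closed form a_n = A r_1^n + B r_2^n, but direct iteration is more reliable:
a_0 = 1, a_1 = 1, a_2 = 1, a_3 = 1, a_4 = 1, a_5 = 1, a_6 = 1.
So a_6 = 1.

1


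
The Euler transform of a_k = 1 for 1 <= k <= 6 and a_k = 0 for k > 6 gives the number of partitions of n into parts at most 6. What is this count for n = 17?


Partitions of 17 into parts at most 6:
Using generating function (1-x)^(-1)(1-x^2)^(-1)...(1-x^6)^(-1),
the coefficient of x^17 = 163

163


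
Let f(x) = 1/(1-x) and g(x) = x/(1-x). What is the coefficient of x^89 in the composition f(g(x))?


First simplify the composition: f(g(x)) = 1/(1 - x/(1-x)) = (1-x)/((1-x) - x) = (1-x)/(1-2x).
Now extract the coefficient. Write (1-x)/(1-2x) = 1/(1-2x) - x/(1-2x).
The coefficient of x^n in 1/(1-2x) is 2^n, and in x/(1-2x) is 2^(n-1) (for n >= 1).
So the coefficient of x^89 is 2^89 - 2^88 = 618970019642690137449562112 - 309485009821345068724781056 = 309485009821345068724781056.

309485009821345068724781056


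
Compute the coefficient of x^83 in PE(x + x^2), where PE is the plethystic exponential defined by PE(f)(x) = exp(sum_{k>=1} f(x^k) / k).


With f(x) = x + x^2, the exponent is sum_{k>=1} (x^k + x^(2k)) / k = -ln(1 - x) - ln(1 - x^2). Exponentiating:
PE(x + x^2) = 1 / ((1 - x)(1 - x^2)).
This is the generating function for partitions of n into parts of size 1 or 2. The number of 2's can be any j in 0..41, and the rest are 1's, so
[x^83] = floor(83/2) + 1 = 42.

42


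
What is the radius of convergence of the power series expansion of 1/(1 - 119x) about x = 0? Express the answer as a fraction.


Expanding 1/(1 - 119x) = sum_{k>=0} 119^k x^k, the series converges when |119x| < 1, i.e., |x| < 1/119.
So the radius of convergence is 1/119 = 1/119.

1/119


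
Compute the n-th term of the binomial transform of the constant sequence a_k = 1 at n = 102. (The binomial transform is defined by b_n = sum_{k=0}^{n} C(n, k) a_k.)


With a_k = 1 for all k, b_n = sum_{k=0}^{n} C(n, k) = 2^n by the binomial theorem.
For n = 102: 2^102 = 5070602400912917605986812821504.

5070602400912917605986812821504


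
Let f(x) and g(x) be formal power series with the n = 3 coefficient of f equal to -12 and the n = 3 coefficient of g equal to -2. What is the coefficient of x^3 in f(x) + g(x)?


Addition of formal power series is termwise.
The coefficient of x^3 in f + g = -12 + -2
= -14

-14


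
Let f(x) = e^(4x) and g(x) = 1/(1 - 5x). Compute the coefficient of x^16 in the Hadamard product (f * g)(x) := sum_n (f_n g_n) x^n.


Expanding: f_k = 4^k/k! (from e^(4x)) and g_k = 5^k (from 1/(1 - 5x)). So the Hadamard coefficient (f * g)_k = 4^k 5^k / k! = (20)^k / k!.
For k = 16: 20^16/16! = 655360000000000000000/20922789888000 = 160000000000000/5108103.

160000000000000/5108103


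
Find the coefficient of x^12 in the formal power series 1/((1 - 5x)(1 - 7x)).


By partial fractions or Cauchy convolution:
The coefficient equals sum_{k=0}^{12} 5^k * 7^(12-k).
= 47834153641

47834153641


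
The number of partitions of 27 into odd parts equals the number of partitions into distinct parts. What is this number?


Computing partitions of 27 into odd parts (1, 3, 5, ...):
Using the generating function prod_{k>=0} 1/(1-x^(2k+1)),
the count is 192

192


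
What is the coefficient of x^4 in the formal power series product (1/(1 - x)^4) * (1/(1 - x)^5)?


Combine the factors: (1/(1 - x)^4) * (1/(1 - x)^5) = 1/(1 - x)^9.
Then use 1/(1 - x)^r = sum_{k>=0} C(k + r - 1, r - 1) x^k with r = 9 and k = 4:
C(12, 8) = 495.

495


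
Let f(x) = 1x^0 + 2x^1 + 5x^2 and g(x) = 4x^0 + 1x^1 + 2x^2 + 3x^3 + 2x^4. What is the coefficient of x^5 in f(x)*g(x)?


Cauchy product at x^5:
2*2 + 5*3
= 19

19


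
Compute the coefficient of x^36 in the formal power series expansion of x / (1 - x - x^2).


Let f(x) = sum_{k>=0} a_k x^k. Multiplying f(x) * (1 - x - x^2) = x and matching coefficients gives a_0 = 0, a_1 = 1, and a_k = a_{k-1} + a_{k-2} for k >= 2. These are the Fibonacci numbers F_k.
Iterating from F_0 = 0, F_1 = 1:
F_0=0, F_1=1, F_2=1, F_3=2, F_4=3, F_5=5, F_6=8, F_7=13, F_8=21, F_9=34, ...
F_36 = 14930352.

14930352


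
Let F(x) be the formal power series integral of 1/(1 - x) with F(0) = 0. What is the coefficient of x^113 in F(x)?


1/(1 - x) = sum_{k>=0} x^k. Integrating termwise and using F(0) = 0 gives
F(x) = sum_{k>=0} x^(k+1) / (k+1) = sum_{m>=1} x^m / m = -ln(1 - x).
So the coefficient of x^113 is 1/113 = 1/113.

1/113


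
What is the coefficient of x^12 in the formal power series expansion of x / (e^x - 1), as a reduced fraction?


The exponential generating function for Bernoulli numbers is
x / (e^x - 1) = sum_{k>=0} B_k x^k / k!.
So the coefficient of x^12 in x / (e^x - 1) is B_12 / 12!.
Computing: B_12 = -691/2730, 12! = 479001600, giving
-691/2730 / 479001600 = -691/1307674368000.

-691/1307674368000


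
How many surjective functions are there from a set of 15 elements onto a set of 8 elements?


By inclusion-exclusion on which target elements are missed, the number of surjections from an n-set onto a k-set is
surj(n, k) = sum_{j=0}^{k} (-1)^j C(k, j) (k - j)^n.
Equivalently surj(n, k) = k! * S(n, k), where S(n, k) is the Stirling number of the second kind.
For n = 15, k = 8:
S(15, 8) = 216627840, so
surj = 8! * 216627840 = 40320 * 216627840 = 8734434508800.

8734434508800


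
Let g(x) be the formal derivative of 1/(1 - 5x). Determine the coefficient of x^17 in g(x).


Differentiate termwise: d/dx sum_{k>=0} 5^k x^k = sum_{k>=1} k 5^k x^(k-1) = sum_{j>=0} (j+1) 5^(j+1) x^j.
Equivalently, d/dx [1/(1 - 5x)] = 5/(1 - 5x)^2.
For j = 17: 18 * 5^18 = 18 * 3814697265625 = 68664550781250.

68664550781250


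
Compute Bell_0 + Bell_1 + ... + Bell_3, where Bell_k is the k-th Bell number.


Recall Bell_k counts set partitions of a k-set (with Bell_0 = 1 by convention).
Bell_0 through Bell_3: 1, 1, 2, 5
Sum = 1 + 1 + 2 + 5 = 9.

9


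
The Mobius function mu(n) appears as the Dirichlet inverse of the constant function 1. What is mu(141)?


141 = 3 * 47 (all distinct primes).
mu(141) = (-1)^2 = 1

1


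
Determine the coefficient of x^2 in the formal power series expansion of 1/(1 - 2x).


The geometric series identity gives 1/(1 - c x) = sum_{k>=0} c^k x^k, so the coefficient of x^k is c^k.
Here c = 2 and k = 2.
Computing: 2^2 = 4

4


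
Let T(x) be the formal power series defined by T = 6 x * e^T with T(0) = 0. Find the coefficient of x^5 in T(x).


Apply the Lagrange inversion formula: if T = 6 x * phi(T) with phi(t) = e^t, then
[x^n] T = 6^n * (1/n) [t^(n-1)] phi(t)^n = 6^n * (1/n) [t^(n-1)] e^(n t) = 6^n * (1/n) * n^(n-1) / (n-1)! = 6^n * n^(n-1) / n!.
When c = 1 this is the Cayley count of rooted labeled trees on n vertices, divided by n!.
For n = 5: 6^5 * 5^4 / 5! = 7776 * 625/120 = 40500.

40500


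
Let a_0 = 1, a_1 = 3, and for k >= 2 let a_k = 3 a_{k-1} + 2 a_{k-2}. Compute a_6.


Iterating the recurrence forward:
a_0 = 1
a_1 = 3
a_2 = 3*3 + 2*1 = 11
a_3 = 3*11 + 2*3 = 39
a_4 = 3*39 + 2*11 = 139
a_5 = 3*139 + 2*39 = 495
a_6 = 3*495 + 2*139 = 1763
So a_6 = 1763.

1763


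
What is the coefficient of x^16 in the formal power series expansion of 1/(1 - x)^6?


The negative binomial / multiset identity is
1/(1 - x)^r = sum_{k>=0} C(k + r - 1, r - 1) x^k.
Here r = 6 and k = 16, so the coefficient is
C(16 + 5, 5) = C(21, 5)
= 20349

20349


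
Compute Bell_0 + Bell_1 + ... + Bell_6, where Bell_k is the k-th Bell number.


Recall Bell_k counts set partitions of a k-set (with Bell_0 = 1 by convention).
Bell_0 through Bell_6: 1, 1, 2, 5, 15, 52, 203
Sum = 1 + 1 + 2 + 5 + 15 + 52 + 203 = 279.

279


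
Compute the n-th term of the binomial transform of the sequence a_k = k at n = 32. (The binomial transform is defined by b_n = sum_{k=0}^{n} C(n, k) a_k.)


With a_k = k, b_n = sum_{k=0}^{n} C(n, k) k. Using k * C(n, k) = n * C(n-1, k-1) gives b_n = n * sum_{k>=1} C(n-1, k-1) = n * 2^(n-1).
For n = 32: 32 * 2^31 = 32 * 2147483648 = 68719476736.

68719476736


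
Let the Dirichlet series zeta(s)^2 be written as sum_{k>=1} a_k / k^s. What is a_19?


The Dirichlet convolution of the constant function 1 with itself gives (1 * 1)(k) = sum_{d | k} 1 = d(k), the number of positive divisors of k.
Since zeta(s) = sum_{k>=1} 1/k^s, we have zeta(s)^2 = sum_{k>=1} d(k)/k^s, so a_k = d(k).
For k = 19: the divisors are 1, 19.
Count = 2.

2


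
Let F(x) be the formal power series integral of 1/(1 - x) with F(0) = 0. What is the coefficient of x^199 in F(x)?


1/(1 - x) = sum_{k>=0} x^k. Integrating termwise and using F(0) = 0 gives
F(x) = sum_{k>=0} x^(k+1) / (k+1) = sum_{m>=1} x^m / m = -ln(1 - x).
So the coefficient of x^199 is 1/199 = 1/199.

1/199


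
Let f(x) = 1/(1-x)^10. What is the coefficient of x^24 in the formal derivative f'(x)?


Differentiate: d/dx [ 1/(1-x)^r ] = r / (1-x)^(r+1).
Here r = 10, so f'(x) = 10 / (1-x)^11.
The expansion of 1/(1-x)^(r+1) has coefficient of x^n equal to C(n+r, r).
So the coefficient of x^24 in f'(x) is
10 * C(34, 10) = 10 * 131128140 = 1311281400

1311281400


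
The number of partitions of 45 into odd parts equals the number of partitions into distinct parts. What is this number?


Computing partitions of 45 into odd parts (1, 3, 5, ...):
Using the generating function prod_{k>=0} 1/(1-x^(2k+1)),
the count is 2048

2048


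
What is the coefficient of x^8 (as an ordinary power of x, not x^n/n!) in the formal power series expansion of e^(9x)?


The exponential series is e^y = sum_{k>=0} y^k / k!. Substituting y = 9x gives
e^(9x) = sum_{k>=0} 9^k x^k / k!.
So the coefficient of x^n is a^n/n! with a = 9, n = 8:
9^8 / 8! = 43046721/40320 = 4782969/4480

4782969/4480


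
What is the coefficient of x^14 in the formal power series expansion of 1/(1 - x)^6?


The expansion 1/(1 - x)^r = sum_{k>=0} C(k + r - 1, r - 1) x^k follows from the multiset / negative-binomial theorem (or from repeated differentiation of the geometric series).
For r = 6 and k = 14:
C(19, 5) = 121645100408832000 / (120 * 87178291200) = 11628.

11628


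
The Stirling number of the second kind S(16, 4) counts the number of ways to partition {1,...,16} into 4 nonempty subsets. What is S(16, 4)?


Using the explicit formula S(n,k) = (1/k!) sum_{j=0}^{k} (-1)^(k-j) C(k,j) j^n:
S(16, 4) = 171798901
Equivalently, S(n,k) is n! times the coefficient of x^n in the EGF (e^x - 1)^k / k!.

171798901


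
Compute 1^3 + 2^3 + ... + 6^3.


This power sum has a closed form given by Faulhaber's formula
sum_{k=1}^{m} k^p = (1 / (p + 1)) * sum_{j=0}^{p} C(p + 1, j) B_j m^(p + 1 - j),
but for small m direct computation is fastest:
1 + 8 + 27 + 64 + 125 + 216 = 441.

441


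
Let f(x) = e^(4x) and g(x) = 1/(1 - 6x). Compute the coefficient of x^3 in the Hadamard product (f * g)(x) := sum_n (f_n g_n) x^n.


Expanding: f_k = 4^k/k! (from e^(4x)) and g_k = 6^k (from 1/(1 - 6x)). So the Hadamard coefficient (f * g)_k = 4^k 6^k / k! = (24)^k / k!.
For k = 3: 24^3/3! = 13824/6 = 2304.

2304


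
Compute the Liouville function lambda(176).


The Liouville function is lambda(k) = (-1)^Omega(k), where Omega(k) counts the prime factors of k with multiplicity.
Factoring: 176 = 2 * 2 * 2 * 2 * 11, so Omega(176) = 5.
lambda(176) = (-1)^5 = -1.

-1


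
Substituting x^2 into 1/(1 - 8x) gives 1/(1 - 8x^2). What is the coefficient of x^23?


Since 1/(1 - 8x^2) only has even powers of x,
the coefficient of x^23 (odd) is 0.

0


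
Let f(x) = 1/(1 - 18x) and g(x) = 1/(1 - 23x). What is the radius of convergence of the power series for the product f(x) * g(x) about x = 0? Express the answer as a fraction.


The radius of 1/(1 - 18x) is 1/18 (nearest singularity at x = 1/18), and the radius of 1/(1 - 23x) is 1/23.
The product f(x)*g(x) = 1/((1 - 18x)(1 - 23x)) has singularities at both 1/18 and 1/23, so its radius of convergence is the distance to the nearest one:
min(1/18, 1/23) = 1/23.

1/23


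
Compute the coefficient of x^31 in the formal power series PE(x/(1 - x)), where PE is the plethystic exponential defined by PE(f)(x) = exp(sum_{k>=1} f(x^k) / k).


For f(x) = x/(1 - x) we have
sum_{k>=1} f(x^k) / k = sum_{k>=1} (1/k) * x^k / (1 - x^k) = sum_{k, m >= 1} x^(k m) / k,
which after exponentiating simplifies to
PE(x/(1 - x)) = prod_{k>=1} 1 / (1 - x^k).
This is the generating function for the partition function p(n), so the coefficient of x^31 is p(31).
Computing p(31) by dynamic programming over parts 1, 2, ..., 31: p(31) = 6842.

6842


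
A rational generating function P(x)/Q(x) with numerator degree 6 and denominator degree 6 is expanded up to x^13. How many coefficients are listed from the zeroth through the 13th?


Expanding up to x^13 gives the coefficients for x^0, x^1, ..., x^13.
That is 13 + 1 = 14 coefficients in total.

14
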